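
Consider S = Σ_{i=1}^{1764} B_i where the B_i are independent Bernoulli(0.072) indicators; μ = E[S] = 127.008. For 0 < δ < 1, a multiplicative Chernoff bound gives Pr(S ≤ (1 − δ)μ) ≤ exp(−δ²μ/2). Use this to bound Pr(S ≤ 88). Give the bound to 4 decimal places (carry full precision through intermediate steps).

Write 88 = (1 − δ)μ, so δ = 1 − 88/127.008 = 0.3071303…
Then the exponent is δ²μ/2 = (μ − 88)²/(2μ) = 5.990269.
Bound = exp(−5.990269) = 0.00250.

0.0025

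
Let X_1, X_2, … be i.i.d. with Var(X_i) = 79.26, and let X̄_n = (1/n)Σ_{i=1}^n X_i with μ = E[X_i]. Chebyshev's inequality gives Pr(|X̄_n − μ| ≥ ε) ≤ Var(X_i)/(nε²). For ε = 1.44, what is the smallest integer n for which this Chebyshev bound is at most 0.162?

Require 79.26/(n·1.44²) ≤ 0.162, i.e. n ≥ 79.26/(0.162·1.44²) = 235.947.
The smallest integer n is 236.

236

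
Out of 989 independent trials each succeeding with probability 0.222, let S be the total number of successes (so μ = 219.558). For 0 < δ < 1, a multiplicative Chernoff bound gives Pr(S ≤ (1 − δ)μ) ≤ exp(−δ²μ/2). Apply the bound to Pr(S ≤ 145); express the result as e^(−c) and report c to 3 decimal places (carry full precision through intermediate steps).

Write 145 = (1 − δ)μ, so δ = 1 − 145/219.558 = 0.3395823…
Then the exponent is δ²μ/2 = (μ − 145)²/(2μ) = 12.659287.

12.659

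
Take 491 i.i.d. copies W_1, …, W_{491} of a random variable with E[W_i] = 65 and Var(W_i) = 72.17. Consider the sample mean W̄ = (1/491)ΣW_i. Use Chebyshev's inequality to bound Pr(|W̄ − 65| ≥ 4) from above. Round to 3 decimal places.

Var(W̄) = Var(W_i)/n = 72.17/491 = 0.14699.
Chebyshev: Pr(|W̄ − 65| ≥ 4) ≤ Var(W̄)/(4)² = 72.17/(491·4²) = 0.0092.

0.009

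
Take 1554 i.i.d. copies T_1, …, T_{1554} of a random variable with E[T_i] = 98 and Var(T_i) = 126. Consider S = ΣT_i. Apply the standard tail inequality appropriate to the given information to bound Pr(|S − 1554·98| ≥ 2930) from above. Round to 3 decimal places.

With mean and variance of each term known, Chebyshev's inequality bounds the deviation of the sum (or sample mean).
Var(S) = n·Var(T_i) = 1554·126 = 195804.
Chebyshev: Pr(|S − 1554·98| ≥ 2930) ≤ Var(S)/2930² = 195804/8584900 = 0.0228.

0.023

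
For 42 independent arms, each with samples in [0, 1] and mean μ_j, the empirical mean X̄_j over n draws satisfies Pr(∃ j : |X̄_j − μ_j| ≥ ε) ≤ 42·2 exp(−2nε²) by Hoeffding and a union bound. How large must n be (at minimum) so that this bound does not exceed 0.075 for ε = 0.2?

Need 2·42·exp(−2nε²) ≤ 0.075, i.e. exp(−2nε²) ≤ 0.075/84.
So 2nε² ≥ ln(84/0.075) = 7.021084.
Hence n ≥ 7.021084/(2·0.2²) = 87.764.
The smallest integer n is 88.

88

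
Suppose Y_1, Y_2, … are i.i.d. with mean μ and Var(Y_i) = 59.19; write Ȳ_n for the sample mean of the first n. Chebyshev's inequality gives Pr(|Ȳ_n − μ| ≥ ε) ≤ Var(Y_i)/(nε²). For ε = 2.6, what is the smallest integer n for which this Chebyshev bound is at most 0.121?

73

Require 59.19/(n·2.6²) ≤ 0.121, i.e. n ≥ 59.19/(0.121·2.6²) = 72.363.
The smallest integer n is 73.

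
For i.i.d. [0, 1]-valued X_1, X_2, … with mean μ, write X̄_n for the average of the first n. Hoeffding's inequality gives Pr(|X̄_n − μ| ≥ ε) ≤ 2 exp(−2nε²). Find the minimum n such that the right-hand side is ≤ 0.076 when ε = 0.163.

62

Require 2·exp(−2nε²) ≤ 0.076, i.e. 2nε² ≥ ln(2/0.076) = 3.270169.
So n ≥ 3.270169 / (2·0.163²) = 61.541.
The smallest integer n is 62.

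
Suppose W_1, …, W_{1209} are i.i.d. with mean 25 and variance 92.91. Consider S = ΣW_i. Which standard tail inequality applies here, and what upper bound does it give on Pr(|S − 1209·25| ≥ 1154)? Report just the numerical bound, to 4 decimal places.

0.0843

With mean and variance of each term known, Chebyshev's inequality bounds the deviation of the sum (or sample mean).
Var(S) = n·Var(W_i) = 1209·92.91 = 112328.19.
Chebyshev: Pr(|S − 1209·25| ≥ 1154) ≤ Var(S)/1154² = 112328.19/1331716 = 0.0843.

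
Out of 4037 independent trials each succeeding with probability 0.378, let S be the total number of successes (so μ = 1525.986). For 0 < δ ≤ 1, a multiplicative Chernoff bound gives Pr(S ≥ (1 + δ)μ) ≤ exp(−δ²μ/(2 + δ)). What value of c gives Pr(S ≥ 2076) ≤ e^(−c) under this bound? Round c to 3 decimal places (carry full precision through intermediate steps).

83.986

Write 2076 = (1 + δ)μ, so δ = 2076/1525.986 − 1 = 0.3604319…
Then the exponent is δ²μ/(2 + δ) = (2076 − μ)² / (μ·(2 + δ)) = 83.985723.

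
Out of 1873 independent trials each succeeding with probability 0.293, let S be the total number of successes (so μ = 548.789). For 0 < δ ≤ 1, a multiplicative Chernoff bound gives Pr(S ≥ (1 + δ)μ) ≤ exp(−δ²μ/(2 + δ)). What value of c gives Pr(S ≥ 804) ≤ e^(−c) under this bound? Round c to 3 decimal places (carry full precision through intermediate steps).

48.147

Write 804 = (1 + δ)μ, so δ = 804/548.789 − 1 = 0.4650439…
Then the exponent is δ²μ/(2 + δ) = (804 − μ)² / (μ·(2 + δ)) = 48.146943.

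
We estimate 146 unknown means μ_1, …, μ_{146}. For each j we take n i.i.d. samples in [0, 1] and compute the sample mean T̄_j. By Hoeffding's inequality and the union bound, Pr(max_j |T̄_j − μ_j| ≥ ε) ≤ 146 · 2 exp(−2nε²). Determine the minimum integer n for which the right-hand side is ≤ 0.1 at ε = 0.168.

Need 2·146·exp(−2nε²) ≤ 0.1, i.e. exp(−2nε²) ≤ 0.1/292.
So 2nε² ≥ ln(292/0.1) = 7.979339.
Hence n ≥ 7.979339/(2·0.168²) = 141.357.
The smallest integer n is 142.

142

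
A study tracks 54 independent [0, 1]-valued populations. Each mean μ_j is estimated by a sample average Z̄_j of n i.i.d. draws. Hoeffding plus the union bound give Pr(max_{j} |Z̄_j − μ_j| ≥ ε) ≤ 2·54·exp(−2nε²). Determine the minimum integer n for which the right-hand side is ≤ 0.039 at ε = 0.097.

422

Need 2·54·exp(−2nε²) ≤ 0.039, i.e. exp(−2nε²) ≤ 0.039/108.
So 2nε² ≥ ln(108/0.039) = 7.926325.
Hence n ≥ 7.926325/(2·0.097²) = 421.210.
The smallest integer n is 422.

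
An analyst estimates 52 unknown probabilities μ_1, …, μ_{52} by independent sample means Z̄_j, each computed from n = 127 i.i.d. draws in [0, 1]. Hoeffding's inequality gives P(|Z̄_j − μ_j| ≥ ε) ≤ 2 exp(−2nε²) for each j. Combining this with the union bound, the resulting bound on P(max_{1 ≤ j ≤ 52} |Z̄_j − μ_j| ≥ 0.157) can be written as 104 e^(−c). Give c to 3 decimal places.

Union bound over the 52 events: P(max_{1 ≤ j ≤ 52} |Z̄_j − μ_j| ≥ 0.157) ≤ 52·2·exp(−2nε²) = 104 exp(−2·127·0.157²).
So c = 2·127·0.157² = 6.2608.

6.261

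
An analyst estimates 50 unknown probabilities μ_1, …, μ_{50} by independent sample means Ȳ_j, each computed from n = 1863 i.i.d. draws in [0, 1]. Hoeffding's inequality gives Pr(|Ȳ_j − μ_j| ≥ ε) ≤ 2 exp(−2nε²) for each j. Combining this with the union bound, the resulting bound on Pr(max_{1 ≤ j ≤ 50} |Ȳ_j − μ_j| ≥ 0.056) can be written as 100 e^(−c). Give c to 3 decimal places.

11.685

Union bound over the 50 events: Pr(max_{1 ≤ j ≤ 50} |Ȳ_j − μ_j| ≥ 0.056) ≤ 50·2·exp(−2nε²) = 100 exp(−2·1863·0.056²).
So c = 2·1863·0.056² = 11.6847.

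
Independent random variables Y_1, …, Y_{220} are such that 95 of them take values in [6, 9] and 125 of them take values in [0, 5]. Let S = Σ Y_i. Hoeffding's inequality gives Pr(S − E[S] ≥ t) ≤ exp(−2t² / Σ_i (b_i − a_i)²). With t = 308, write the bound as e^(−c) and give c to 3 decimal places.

47.670

Σ(b_i − a_i)² = 95·3² + 125·5² = 3980.
c = 2t² / 3980 = 2·308² / 3980 = 47.6704.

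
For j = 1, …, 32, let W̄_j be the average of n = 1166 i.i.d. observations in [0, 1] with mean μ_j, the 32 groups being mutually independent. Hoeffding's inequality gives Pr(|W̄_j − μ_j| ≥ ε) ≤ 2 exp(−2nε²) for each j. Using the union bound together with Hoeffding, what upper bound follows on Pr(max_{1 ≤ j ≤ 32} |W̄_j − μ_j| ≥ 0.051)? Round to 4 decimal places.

Per-experiment Hoeffding bound: 2·exp(−2·1166·0.051²) = 2·exp(−6.06553) = 0.004643.
Union bound over 32 events: 32·0.004643 = 0.14858.

0.1486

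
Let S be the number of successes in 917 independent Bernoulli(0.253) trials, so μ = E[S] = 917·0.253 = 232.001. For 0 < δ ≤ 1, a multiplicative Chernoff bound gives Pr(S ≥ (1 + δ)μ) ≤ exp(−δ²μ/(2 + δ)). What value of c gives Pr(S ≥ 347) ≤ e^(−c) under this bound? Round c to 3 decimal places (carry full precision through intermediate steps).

22.841

Write 347 = (1 + δ)μ, so δ = 347/232.001 − 1 = 0.4956832…
Then the exponent is δ²μ/(2 + δ) = (347 − μ)² / (μ·(2 + δ)) = 22.840669.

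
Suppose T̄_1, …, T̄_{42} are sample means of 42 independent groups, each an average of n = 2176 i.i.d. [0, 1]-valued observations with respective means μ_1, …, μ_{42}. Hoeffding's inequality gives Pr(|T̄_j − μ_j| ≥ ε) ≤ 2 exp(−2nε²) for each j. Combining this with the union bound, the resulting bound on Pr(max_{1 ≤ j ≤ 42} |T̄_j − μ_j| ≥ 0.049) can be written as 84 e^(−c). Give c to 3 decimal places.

Union bound over the 42 events: Pr(max_{1 ≤ j ≤ 42} |T̄_j − μ_j| ≥ 0.049) ≤ 42·2·exp(−2nε²) = 84 exp(−2·2176·0.049²).
So c = 2·2176·0.049² = 10.4492.

10.449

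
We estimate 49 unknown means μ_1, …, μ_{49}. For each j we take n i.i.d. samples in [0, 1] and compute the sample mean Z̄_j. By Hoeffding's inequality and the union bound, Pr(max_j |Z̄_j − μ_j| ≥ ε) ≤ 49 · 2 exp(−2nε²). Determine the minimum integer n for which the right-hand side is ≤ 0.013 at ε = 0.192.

Need 2·49·exp(−2nε²) ≤ 0.013, i.e. exp(−2nε²) ≤ 0.013/98.
So 2nε² ≥ ln(98/0.013) = 8.927773.
Hence n ≥ 8.927773/(2·0.192²) = 121.091.
The smallest integer n is 122.

122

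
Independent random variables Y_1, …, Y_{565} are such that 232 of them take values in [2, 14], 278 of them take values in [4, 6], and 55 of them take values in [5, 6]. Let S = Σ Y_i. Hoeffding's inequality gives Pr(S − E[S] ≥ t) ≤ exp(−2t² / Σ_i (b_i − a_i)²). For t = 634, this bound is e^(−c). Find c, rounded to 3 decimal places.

Σ(b_i − a_i)² = 232·12² + 278·2² + 55·1² = 34575.
c = 2t² / 34575 = 2·634² / 34575 = 23.2513.

23.251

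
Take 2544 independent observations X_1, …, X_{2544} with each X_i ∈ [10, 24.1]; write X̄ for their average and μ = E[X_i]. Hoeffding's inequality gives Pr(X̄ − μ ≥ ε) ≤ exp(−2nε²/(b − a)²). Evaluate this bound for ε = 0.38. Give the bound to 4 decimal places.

Exponent: 2nε²/(b − a)² = 2·2544·0.38² / 14.1² = 3.69552.
Bound = exp(−3.69552) = 0.02483.

0.0248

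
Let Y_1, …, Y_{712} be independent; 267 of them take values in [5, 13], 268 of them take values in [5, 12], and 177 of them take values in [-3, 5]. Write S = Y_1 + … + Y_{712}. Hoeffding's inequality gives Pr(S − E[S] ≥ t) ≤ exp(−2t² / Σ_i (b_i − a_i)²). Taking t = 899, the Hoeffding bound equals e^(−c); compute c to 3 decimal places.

38.904

Σ(b_i − a_i)² = 267·8² + 268·7² + 177·8² = 41548.
c = 2t² / 41548 = 2·899² / 41548 = 38.9044.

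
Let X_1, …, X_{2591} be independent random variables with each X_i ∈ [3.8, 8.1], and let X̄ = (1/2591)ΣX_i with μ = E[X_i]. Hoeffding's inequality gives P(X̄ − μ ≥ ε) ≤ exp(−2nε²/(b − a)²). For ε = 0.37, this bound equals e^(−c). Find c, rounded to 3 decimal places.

38.368

c = 2nε²/(b − a)² = 2·2591·0.37² / 4.3² = 38.3675.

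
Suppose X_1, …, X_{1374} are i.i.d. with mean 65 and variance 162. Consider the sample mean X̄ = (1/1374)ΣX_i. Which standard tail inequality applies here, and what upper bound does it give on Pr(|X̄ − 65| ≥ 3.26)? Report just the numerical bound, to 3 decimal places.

0.011

With mean and variance of each term known, Chebyshev's inequality bounds the deviation of the sum (or sample mean).
Var(X̄) = Var(X_i)/n = 162/1374 = 0.1179.
Chebyshev: Pr(|X̄ − 65| ≥ 3.26) ≤ Var(X̄)/(3.26)² = 162/(1374·3.26²) = 0.0111.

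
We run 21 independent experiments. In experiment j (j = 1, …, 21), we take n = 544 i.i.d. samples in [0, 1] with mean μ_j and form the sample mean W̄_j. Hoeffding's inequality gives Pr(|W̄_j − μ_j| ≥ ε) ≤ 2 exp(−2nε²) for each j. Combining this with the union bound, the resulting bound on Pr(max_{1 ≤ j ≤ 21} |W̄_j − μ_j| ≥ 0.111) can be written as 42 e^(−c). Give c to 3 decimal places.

Union bound over the 21 events: Pr(max_{1 ≤ j ≤ 21} |W̄_j − μ_j| ≥ 0.111) ≤ 21·2·exp(−2nε²) = 42 exp(−2·544·0.111²).
So c = 2·544·0.111² = 13.4052.

13.405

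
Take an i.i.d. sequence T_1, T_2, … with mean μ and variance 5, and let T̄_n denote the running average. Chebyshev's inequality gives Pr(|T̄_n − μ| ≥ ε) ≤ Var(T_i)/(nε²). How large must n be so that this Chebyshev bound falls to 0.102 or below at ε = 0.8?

Require 5/(n·0.8²) ≤ 0.102, i.e. n ≥ 5/(0.102·0.8²) = 76.593.
The smallest integer n is 77.

77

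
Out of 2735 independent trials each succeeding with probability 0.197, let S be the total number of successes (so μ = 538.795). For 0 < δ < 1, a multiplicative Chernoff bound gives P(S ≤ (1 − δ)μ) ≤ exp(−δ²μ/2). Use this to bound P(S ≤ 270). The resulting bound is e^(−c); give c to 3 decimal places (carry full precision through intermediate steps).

67.048

Write 270 = (1 − δ)μ, so δ = 1 − 270/538.795 = 0.4988818…
Then the exponent is δ²μ/2 = (μ − 270)²/(2μ) = 67.048462.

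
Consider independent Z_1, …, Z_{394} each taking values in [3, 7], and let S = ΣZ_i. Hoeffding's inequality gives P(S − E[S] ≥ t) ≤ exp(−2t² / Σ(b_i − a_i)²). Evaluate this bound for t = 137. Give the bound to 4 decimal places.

Σ(b_i − a_i)² = 394·(4)² = 6304.
Exponent = 2·137²/6304 = 5.9546.
Bound = exp(−5.9546) = 0.00259.

0.0026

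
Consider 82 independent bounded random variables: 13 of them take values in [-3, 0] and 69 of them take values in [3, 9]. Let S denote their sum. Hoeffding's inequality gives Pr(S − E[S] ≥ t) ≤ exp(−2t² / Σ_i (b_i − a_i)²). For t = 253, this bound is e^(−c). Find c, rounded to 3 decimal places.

49.219

Σ(b_i − a_i)² = 13·3² + 69·6² = 2601.
c = 2t² / 2601 = 2·253² / 2601 = 49.2188.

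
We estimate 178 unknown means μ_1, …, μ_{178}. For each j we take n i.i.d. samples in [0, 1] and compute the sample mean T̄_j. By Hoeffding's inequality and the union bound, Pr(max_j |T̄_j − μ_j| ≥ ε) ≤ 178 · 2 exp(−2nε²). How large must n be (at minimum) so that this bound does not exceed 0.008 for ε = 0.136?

290

Need 2·178·exp(−2nε²) ≤ 0.008, i.e. exp(−2nε²) ≤ 0.008/356.
So 2nε² ≥ ln(356/0.008) = 10.703244.
Hence n ≥ 10.703244/(2·0.136²) = 289.339.
The smallest integer n is 290.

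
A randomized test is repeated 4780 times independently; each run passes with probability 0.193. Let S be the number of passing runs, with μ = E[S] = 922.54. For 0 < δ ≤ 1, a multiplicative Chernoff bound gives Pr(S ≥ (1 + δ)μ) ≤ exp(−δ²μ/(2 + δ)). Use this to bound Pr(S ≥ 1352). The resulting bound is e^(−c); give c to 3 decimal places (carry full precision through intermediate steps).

Write 1352 = (1 + δ)μ, so δ = 1352/922.54 − 1 = 0.4655191…
Then the exponent is δ²μ/(2 + δ) = (1352 − μ)² / (μ·(2 + δ)) = 81.087117.

81.087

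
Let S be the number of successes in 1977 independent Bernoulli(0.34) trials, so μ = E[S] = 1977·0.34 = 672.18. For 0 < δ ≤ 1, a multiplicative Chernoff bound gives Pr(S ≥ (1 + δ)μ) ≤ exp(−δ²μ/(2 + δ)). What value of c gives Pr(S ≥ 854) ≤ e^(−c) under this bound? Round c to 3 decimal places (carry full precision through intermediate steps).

Write 854 = (1 + δ)μ, so δ = 854/672.18 − 1 = 0.270493…
Then the exponent is δ²μ/(2 + δ) = (854 − μ)² / (μ·(2 + δ)) = 21.660952.

21.661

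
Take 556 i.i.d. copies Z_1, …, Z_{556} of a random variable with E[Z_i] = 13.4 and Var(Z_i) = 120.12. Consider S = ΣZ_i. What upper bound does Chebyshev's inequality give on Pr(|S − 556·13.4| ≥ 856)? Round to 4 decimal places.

Var(S) = n·Var(Z_i) = 556·120.12 = 66786.72.
Chebyshev: Pr(|S − 556·13.4| ≥ 856) ≤ Var(S)/856² = 66786.72/732736 = 0.0911.

0.0911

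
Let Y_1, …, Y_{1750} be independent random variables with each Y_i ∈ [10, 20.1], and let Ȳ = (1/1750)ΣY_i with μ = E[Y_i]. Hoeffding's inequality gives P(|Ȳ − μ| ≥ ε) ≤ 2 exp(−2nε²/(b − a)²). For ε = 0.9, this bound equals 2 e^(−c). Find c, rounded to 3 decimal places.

27.791

c = 2nε²/(b − a)² = 2·1750·0.9² / 10.1² = 27.7914.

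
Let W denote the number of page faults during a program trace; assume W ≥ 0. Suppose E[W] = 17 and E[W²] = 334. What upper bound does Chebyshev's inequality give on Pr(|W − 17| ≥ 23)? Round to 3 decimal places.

0.085

Var(W) = E[W²] − (E[W])² = 334 − 289 = 45.
Chebyshev's inequality: Pr(|W − μ| ≥ t) ≤ Var(W)/t² = 45/529 = 0.0851.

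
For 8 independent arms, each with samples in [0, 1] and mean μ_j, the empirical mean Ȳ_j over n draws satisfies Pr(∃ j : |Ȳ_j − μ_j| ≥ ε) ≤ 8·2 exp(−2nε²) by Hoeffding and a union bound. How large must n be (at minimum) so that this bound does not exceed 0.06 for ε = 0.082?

416

Need 2·8·exp(−2nε²) ≤ 0.06, i.e. exp(−2nε²) ≤ 0.06/16.
So 2nε² ≥ ln(16/0.06) = 5.585999.
Hence n ≥ 5.585999/(2·0.082²) = 415.378.
The smallest integer n is 416.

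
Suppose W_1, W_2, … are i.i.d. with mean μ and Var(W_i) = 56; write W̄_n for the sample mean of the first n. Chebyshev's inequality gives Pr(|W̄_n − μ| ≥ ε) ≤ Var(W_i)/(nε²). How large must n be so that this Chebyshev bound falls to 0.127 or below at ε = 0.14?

Require 56/(n·0.14²) ≤ 0.127, i.e. n ≥ 56/(0.127·0.14²) = 22497.188.
The smallest integer n is 22498.

22498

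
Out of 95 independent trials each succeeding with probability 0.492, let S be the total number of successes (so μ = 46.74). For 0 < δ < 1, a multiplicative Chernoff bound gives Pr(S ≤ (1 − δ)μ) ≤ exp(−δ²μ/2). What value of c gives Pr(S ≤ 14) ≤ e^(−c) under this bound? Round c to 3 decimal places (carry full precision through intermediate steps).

11.467

Write 14 = (1 − δ)μ, so δ = 1 − 14/46.74 = 0.7004707…
Then the exponent is δ²μ/2 = (μ − 14)²/(2μ) = 11.466705.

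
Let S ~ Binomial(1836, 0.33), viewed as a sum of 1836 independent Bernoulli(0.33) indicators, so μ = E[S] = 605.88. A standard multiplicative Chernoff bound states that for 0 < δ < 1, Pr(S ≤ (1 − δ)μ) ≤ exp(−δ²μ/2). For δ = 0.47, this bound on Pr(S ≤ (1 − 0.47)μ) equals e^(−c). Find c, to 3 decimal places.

66.919

c = δ²μ/2 = 0.47²·605.88/2 = 66.9194.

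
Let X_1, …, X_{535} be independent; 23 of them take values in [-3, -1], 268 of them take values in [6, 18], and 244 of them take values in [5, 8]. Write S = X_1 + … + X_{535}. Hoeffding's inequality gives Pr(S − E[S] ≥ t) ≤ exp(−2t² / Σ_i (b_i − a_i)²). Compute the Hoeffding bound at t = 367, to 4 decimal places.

0.0014

Σ(b_i − a_i)² = 23·2² + 268·12² + 244·3² = 40880.
Exponent = 2·367² / 40880 = 6.58948.
Bound = exp(−6.58948) = 0.00137.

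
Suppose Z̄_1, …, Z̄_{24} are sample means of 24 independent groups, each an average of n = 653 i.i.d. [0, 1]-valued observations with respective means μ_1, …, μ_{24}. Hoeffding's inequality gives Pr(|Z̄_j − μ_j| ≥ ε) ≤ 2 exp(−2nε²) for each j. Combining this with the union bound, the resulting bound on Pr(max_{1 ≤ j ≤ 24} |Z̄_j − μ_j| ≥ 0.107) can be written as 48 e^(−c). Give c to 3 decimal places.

Union bound over the 24 events: Pr(max_{1 ≤ j ≤ 24} |Z̄_j − μ_j| ≥ 0.107) ≤ 24·2·exp(−2nε²) = 48 exp(−2·653·0.107²).
So c = 2·653·0.107² = 14.9524.

14.952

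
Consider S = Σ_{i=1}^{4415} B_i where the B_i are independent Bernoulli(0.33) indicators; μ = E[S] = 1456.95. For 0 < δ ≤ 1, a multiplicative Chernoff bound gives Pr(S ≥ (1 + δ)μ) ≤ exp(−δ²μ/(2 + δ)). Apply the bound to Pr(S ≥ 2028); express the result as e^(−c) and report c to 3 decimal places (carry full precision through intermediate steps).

93.573

Write 2028 = (1 + δ)μ, so δ = 2028/1456.95 − 1 = 0.3919489…
Then the exponent is δ²μ/(2 + δ) = (2028 − μ)² / (μ·(2 + δ)) = 93.573251.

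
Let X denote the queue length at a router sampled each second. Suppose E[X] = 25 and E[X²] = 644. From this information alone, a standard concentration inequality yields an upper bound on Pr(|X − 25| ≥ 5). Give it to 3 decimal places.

The first two moments determine the variance, so Chebyshev's inequality is the sharpest standard bound available.
Var(X) = E[X²] − (E[X])² = 644 − 625 = 19.
Chebyshev's inequality: Pr(|X − μ| ≥ t) ≤ Var(X)/t² = 19/25 = 0.7600.

0.760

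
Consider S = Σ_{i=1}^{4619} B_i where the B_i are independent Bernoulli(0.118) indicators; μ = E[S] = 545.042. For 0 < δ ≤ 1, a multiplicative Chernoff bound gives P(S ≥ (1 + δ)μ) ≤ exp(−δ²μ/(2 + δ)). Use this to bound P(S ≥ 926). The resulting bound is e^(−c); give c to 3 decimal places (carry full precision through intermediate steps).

Write 926 = (1 + δ)μ, so δ = 926/545.042 − 1 = 0.6989516…
Then the exponent is δ²μ/(2 + δ) = (926 − μ)² / (μ·(2 + δ)) = 98.657277.

98.657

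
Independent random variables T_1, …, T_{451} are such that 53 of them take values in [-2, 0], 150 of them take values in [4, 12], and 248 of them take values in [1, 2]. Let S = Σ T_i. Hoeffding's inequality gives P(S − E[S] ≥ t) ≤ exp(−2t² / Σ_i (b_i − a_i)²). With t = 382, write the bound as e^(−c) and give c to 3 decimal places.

29.011

Σ(b_i − a_i)² = 53·2² + 150·8² + 248·1² = 10060.
c = 2t² / 10060 = 2·382² / 10060 = 29.0107.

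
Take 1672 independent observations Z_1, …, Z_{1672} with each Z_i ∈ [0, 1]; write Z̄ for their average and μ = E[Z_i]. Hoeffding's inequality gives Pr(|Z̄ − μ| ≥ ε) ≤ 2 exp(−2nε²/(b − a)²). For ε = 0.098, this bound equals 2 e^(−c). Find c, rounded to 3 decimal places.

32.116

c = 2nε²/(b − a)² = 2·1672·0.098² / 1² = 32.1158.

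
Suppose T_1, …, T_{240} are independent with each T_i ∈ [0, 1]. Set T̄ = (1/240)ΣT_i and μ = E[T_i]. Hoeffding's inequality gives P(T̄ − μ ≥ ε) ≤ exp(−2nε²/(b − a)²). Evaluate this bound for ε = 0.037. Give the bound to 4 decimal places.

0.5183

Exponent: 2nε²/(b − a)² = 2·240·0.037² / 1² = 0.65712.
Bound = exp(−0.65712) = 0.51834.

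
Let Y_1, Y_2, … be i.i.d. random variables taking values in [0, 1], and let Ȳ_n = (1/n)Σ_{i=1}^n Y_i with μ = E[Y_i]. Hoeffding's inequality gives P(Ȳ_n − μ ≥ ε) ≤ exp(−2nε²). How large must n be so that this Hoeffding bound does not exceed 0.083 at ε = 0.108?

107

Require exp(−2nε²) ≤ 0.083, i.e. 2nε² ≥ ln(1/0.083) = 2.488915.
So n ≥ 2.488915 / (2·0.108²) = 106.692.
The smallest integer n is 107.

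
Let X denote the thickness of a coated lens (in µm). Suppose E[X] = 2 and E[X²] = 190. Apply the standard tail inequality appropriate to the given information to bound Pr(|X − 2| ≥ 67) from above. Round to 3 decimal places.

0.041

The first two moments determine the variance, so Chebyshev's inequality is the sharpest standard bound available.
Var(X) = E[X²] − (E[X])² = 190 − 4 = 186.
Chebyshev's inequality: Pr(|X − μ| ≥ t) ≤ Var(X)/t² = 186/4489 = 0.0414.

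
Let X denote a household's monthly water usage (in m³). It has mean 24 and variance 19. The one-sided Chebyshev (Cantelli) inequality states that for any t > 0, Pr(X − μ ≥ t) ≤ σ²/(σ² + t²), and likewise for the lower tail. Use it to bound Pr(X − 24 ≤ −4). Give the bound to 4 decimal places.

Here σ² = 19 and t = 4, so σ² + t² = 35.
Cantelli's bound: 19/35 = 0.5429.

0.5429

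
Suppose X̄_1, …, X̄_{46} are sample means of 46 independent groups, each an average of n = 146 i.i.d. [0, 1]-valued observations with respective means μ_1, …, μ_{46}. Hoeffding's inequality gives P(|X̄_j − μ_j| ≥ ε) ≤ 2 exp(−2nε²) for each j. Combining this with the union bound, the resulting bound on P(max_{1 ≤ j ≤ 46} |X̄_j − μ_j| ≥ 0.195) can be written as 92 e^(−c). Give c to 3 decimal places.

11.103

Union bound over the 46 events: P(max_{1 ≤ j ≤ 46} |X̄_j − μ_j| ≥ 0.195) ≤ 46·2·exp(−2nε²) = 92 exp(−2·146·0.195²).
So c = 2·146·0.195² = 11.1033.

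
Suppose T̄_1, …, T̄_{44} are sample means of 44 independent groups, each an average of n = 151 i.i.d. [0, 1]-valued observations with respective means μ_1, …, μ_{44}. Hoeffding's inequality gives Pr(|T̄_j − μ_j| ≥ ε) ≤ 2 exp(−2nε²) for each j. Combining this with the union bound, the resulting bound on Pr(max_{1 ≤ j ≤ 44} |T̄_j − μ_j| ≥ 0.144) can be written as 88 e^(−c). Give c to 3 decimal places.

Union bound over the 44 events: Pr(max_{1 ≤ j ≤ 44} |T̄_j − μ_j| ≥ 0.144) ≤ 44·2·exp(−2nε²) = 88 exp(−2·151·0.144²).
So c = 2·151·0.144² = 6.2623.

6.262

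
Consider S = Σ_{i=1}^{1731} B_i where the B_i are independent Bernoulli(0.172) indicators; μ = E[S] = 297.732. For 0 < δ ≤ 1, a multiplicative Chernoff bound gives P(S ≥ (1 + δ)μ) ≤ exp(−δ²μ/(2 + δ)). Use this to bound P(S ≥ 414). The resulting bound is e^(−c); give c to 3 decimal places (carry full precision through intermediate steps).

18.993

Write 414 = (1 + δ)μ, so δ = 414/297.732 − 1 = 0.3905123…
Then the exponent is δ²μ/(2 + δ) = (414 − μ)² / (μ·(2 + δ)) = 18.993452.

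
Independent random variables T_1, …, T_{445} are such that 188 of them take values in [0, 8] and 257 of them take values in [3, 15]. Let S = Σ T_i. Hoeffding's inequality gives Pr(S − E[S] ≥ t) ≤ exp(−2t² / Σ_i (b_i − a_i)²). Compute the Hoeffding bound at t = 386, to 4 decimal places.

Σ(b_i − a_i)² = 188·8² + 257·12² = 49040.
Exponent = 2·386² / 49040 = 6.07651.
Bound = exp(−6.07651) = 0.00230.

0.0023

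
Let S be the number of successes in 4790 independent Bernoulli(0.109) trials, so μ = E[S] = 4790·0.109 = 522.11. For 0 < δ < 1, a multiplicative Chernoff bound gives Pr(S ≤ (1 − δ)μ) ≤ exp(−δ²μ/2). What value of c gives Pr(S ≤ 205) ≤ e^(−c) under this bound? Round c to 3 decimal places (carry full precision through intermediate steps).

96.300

Write 205 = (1 − δ)μ, so δ = 1 − 205/522.11 = 0.6073624…
Then the exponent is δ²μ/2 = (μ − 205)²/(2μ) = 96.300351.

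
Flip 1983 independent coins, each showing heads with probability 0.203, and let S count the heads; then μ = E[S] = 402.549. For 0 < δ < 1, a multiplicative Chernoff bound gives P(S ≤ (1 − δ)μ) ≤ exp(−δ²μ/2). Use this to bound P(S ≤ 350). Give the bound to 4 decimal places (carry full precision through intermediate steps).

0.0324

Write 350 = (1 − δ)μ, so δ = 1 − 350/402.549 = 0.1305406…
Then the exponent is δ²μ/2 = (μ − 350)²/(2μ) = 3.429890.
Bound = exp(−3.429890) = 0.03239.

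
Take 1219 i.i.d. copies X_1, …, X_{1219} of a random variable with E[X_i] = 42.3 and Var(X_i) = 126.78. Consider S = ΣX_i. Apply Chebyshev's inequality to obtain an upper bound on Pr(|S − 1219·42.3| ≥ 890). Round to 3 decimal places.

Var(S) = n·Var(X_i) = 1219·126.78 = 154544.82.
Chebyshev: Pr(|S − 1219·42.3| ≥ 890) ≤ Var(S)/890² = 154544.82/792100 = 0.1951.

0.195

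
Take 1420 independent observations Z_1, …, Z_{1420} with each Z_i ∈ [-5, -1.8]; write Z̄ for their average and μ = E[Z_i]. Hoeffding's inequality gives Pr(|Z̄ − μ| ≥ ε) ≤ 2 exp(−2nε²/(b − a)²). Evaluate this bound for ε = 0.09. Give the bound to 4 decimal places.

Exponent: 2nε²/(b − a)² = 2·1420·0.09² / 3.2² = 2.24648.
Bound = 2·exp(−2.24648) = 0.21154.

0.2115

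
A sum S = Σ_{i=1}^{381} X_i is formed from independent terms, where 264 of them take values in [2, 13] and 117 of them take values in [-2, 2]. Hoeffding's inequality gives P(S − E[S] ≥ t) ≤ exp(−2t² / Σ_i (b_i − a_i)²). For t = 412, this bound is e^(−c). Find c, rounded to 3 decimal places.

10.039

Σ(b_i − a_i)² = 264·11² + 117·4² = 33816.
c = 2t² / 33816 = 2·412² / 33816 = 10.0393.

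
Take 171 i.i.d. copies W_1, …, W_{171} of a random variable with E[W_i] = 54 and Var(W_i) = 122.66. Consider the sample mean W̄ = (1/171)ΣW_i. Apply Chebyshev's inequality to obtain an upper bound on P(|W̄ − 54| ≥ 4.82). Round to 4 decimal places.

0.0309

Var(W̄) = Var(W_i)/n = 122.66/171 = 0.71731.
Chebyshev: P(|W̄ − 54| ≥ 4.82) ≤ Var(W̄)/(4.82)² = 122.66/(171·4.82²) = 0.0309.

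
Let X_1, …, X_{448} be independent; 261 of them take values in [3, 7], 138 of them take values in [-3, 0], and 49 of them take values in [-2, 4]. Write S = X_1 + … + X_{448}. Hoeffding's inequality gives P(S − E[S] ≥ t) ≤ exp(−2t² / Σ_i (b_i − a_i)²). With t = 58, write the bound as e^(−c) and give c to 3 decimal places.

0.937

Σ(b_i − a_i)² = 261·4² + 138·3² + 49·6² = 7182.
c = 2t² / 7182 = 2·58² / 7182 = 0.9368.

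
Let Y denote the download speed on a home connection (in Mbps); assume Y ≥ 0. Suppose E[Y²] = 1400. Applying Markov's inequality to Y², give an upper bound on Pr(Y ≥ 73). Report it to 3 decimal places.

Since Y ≥ 0, the event {Y ≥ 73} is the same as {Y² ≥ 5329}.
Markov's inequality applied to Y² gives Pr(Y² ≥ 5329) ≤ E[Y²]/5329 = 1400/5329 = 0.2627.

0.263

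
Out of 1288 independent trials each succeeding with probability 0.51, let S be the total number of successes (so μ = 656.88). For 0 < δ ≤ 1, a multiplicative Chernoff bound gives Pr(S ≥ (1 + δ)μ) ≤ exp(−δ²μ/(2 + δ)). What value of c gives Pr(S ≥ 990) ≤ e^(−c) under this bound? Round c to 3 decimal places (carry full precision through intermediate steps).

67.381

Write 990 = (1 + δ)μ, so δ = 990/656.88 − 1 = 0.5071246…
Then the exponent is δ²μ/(2 + δ) = (990 − μ)² / (μ·(2 + δ)) = 67.381312.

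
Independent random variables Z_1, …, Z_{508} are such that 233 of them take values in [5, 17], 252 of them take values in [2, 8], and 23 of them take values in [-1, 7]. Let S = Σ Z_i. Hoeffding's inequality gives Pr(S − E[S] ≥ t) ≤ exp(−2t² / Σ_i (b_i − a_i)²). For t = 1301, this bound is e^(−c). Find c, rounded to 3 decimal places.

Σ(b_i − a_i)² = 233·12² + 252·6² + 23·8² = 44096.
c = 2t² / 44096 = 2·1301² / 44096 = 76.7689.

76.769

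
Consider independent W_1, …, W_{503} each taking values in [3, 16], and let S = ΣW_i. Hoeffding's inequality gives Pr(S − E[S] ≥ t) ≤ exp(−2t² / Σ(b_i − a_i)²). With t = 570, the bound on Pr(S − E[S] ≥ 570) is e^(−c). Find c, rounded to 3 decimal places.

7.644

Σ(b_i − a_i)² = 503·(13)² = 85007.
c = 2t²/85007 = 2·570²/85007 = 7.6441.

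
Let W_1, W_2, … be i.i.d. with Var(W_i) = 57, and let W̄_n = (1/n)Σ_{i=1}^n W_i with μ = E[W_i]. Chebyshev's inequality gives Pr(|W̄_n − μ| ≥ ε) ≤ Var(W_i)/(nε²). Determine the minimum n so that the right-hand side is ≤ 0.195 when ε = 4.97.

12

Require 57/(n·4.97²) ≤ 0.195, i.e. n ≥ 57/(0.195·4.97²) = 11.834.
The smallest integer n is 12.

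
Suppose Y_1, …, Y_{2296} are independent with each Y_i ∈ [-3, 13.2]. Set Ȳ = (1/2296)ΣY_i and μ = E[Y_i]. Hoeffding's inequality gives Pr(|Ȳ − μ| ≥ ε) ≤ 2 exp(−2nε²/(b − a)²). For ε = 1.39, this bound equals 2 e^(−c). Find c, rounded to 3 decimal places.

33.807

c = 2nε²/(b − a)² = 2·2296·1.39² / 16.2² = 33.8066.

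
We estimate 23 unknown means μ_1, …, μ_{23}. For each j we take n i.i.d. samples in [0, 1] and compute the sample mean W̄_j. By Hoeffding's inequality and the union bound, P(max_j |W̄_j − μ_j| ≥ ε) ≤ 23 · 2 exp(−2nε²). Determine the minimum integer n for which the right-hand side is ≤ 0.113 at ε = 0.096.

Need 2·23·exp(−2nε²) ≤ 0.113, i.e. exp(−2nε²) ≤ 0.113/46.
So 2nε² ≥ ln(46/0.113) = 6.009009.
Hence n ≥ 6.009009/(2·0.096²) = 326.010.
The smallest integer n is 327.

327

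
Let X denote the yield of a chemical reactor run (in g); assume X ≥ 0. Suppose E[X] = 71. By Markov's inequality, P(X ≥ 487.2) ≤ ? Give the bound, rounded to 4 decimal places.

Markov's inequality: for a non-negative random variable, P(X ≥ a) ≤ E[X]/a.
Here E[X] = 71 and a = 487.2, so the bound is 71/487.2 = 0.1457.

0.1457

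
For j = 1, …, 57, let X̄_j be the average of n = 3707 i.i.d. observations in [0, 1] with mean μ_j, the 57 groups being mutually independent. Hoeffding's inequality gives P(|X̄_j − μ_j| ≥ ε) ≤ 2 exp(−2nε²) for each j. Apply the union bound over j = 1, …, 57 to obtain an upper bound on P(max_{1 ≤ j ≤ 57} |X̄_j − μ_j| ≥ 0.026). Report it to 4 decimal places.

Per-experiment Hoeffding bound: 2·exp(−2·3707·0.026²) = 2·exp(−5.01186) = 0.013317.
Union bound over 57 events: 57·0.013317 = 0.75907.

0.7591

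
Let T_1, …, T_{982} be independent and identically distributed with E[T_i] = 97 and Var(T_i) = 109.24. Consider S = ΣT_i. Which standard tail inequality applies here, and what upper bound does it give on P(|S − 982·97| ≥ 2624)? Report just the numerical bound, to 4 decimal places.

0.0156

With mean and variance of each term known, Chebyshev's inequality bounds the deviation of the sum (or sample mean).
Var(S) = n·Var(T_i) = 982·109.24 = 107273.68.
Chebyshev: P(|S − 982·97| ≥ 2624) ≤ Var(S)/2624² = 107273.68/6885376 = 0.0156.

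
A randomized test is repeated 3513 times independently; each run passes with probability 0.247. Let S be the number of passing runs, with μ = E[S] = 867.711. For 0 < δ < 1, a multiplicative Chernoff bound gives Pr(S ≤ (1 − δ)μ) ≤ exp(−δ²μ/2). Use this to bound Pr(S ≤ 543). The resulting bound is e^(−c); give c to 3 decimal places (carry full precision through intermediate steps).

60.756

Write 543 = (1 − δ)μ, so δ = 1 − 543/867.711 = 0.3742156…
Then the exponent is δ²μ/2 = (μ − 543)²/(2μ) = 60.755962.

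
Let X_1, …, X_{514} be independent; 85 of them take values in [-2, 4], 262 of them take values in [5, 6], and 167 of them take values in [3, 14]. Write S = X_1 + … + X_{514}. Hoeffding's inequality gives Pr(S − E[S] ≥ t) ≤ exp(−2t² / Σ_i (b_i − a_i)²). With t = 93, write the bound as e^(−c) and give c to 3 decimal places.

Σ(b_i − a_i)² = 85·6² + 262·1² + 167·11² = 23529.
c = 2t² / 23529 = 2·93² / 23529 = 0.7352.

0.735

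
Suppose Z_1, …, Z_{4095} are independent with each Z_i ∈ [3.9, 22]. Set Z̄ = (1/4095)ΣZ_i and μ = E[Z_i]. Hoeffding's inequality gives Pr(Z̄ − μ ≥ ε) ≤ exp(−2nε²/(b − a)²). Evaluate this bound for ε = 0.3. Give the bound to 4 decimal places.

Exponent: 2nε²/(b − a)² = 2·4095·0.3² / 18.1² = 2.24993.
Bound = exp(−2.24993) = 0.10541.

0.1054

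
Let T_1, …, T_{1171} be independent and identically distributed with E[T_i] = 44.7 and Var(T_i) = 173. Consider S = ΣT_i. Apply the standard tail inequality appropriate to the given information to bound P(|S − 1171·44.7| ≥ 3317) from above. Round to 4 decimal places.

0.0184

With mean and variance of each term known, Chebyshev's inequality bounds the deviation of the sum (or sample mean).
Var(S) = n·Var(T_i) = 1171·173 = 202583.
Chebyshev: P(|S − 1171·44.7| ≥ 3317) ≤ Var(S)/3317² = 202583/11002489 = 0.0184.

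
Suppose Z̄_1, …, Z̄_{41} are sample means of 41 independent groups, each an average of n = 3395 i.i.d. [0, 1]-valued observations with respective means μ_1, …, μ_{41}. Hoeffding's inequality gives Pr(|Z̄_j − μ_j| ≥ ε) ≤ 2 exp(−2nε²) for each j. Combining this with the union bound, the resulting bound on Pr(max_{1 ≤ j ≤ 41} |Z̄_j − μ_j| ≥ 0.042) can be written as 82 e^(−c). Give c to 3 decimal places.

11.978

Union bound over the 41 events: Pr(max_{1 ≤ j ≤ 41} |Z̄_j − μ_j| ≥ 0.042) ≤ 41·2·exp(−2nε²) = 82 exp(−2·3395·0.042²).
So c = 2·3395·0.042² = 11.9776.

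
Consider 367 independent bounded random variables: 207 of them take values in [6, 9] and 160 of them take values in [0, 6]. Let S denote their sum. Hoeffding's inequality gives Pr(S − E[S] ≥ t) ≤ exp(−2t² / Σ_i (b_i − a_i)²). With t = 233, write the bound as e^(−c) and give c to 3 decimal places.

Σ(b_i − a_i)² = 207·3² + 160·6² = 7623.
c = 2t² / 7623 = 2·233² / 7623 = 14.2435.

14.243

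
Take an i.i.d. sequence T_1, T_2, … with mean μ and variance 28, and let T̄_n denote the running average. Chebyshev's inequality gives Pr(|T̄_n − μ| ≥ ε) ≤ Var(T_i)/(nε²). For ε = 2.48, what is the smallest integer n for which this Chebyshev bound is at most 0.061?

75

Require 28/(n·2.48²) ≤ 0.061, i.e. n ≥ 28/(0.061·2.48²) = 74.632.
The smallest integer n is 75.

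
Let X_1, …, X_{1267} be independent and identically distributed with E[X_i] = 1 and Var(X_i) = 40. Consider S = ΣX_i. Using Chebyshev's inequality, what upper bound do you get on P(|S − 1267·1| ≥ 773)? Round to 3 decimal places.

0.085

Var(S) = n·Var(X_i) = 1267·40 = 50680.
Chebyshev: P(|S − 1267·1| ≥ 773) ≤ Var(S)/773² = 50680/597529 = 0.0848.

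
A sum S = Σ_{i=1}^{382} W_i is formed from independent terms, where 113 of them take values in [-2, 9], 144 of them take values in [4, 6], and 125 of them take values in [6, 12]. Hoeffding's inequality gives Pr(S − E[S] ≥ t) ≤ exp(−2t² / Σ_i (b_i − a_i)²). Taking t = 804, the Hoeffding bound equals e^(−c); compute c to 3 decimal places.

68.955

Σ(b_i − a_i)² = 113·11² + 144·2² + 125·6² = 18749.
c = 2t² / 18749 = 2·804² / 18749 = 68.9547.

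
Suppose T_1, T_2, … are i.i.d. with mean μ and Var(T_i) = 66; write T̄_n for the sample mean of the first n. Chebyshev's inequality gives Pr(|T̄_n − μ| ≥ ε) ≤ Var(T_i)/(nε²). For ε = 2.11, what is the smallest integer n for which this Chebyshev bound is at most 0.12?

124

Require 66/(n·2.11²) ≤ 0.12, i.e. n ≥ 66/(0.12·2.11²) = 123.537.
The smallest integer n is 124.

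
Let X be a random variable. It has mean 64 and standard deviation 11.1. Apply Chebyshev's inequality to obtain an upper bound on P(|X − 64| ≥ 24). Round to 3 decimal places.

Chebyshev: P(|X − μ| ≥ t) ≤ Var(X)/t².
Var(X) = σ² = 11.1² = 123.21.
Bound = 123.21 / 576 = 0.2139.

0.214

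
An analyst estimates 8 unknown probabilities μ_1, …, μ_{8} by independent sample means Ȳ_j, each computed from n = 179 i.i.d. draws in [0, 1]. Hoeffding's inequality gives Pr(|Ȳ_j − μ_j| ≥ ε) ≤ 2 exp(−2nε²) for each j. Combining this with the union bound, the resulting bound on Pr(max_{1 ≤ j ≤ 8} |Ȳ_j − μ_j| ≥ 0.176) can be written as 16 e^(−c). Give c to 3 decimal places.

Union bound over the 8 events: Pr(max_{1 ≤ j ≤ 8} |Ȳ_j − μ_j| ≥ 0.176) ≤ 8·2·exp(−2nε²) = 16 exp(−2·179·0.176²).
So c = 2·179·0.176² = 11.0894.

11.089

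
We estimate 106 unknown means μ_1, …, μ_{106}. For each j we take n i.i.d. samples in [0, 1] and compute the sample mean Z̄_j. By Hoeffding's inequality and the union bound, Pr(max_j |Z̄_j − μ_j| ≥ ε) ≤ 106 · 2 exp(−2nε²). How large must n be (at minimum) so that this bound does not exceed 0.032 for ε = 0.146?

207

Need 2·106·exp(−2nε²) ≤ 0.032, i.e. exp(−2nε²) ≤ 0.032/212.
So 2nε² ≥ ln(212/0.032) = 8.798606.
Hence n ≥ 8.798606/(2·0.146²) = 206.385.
The smallest integer n is 207.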